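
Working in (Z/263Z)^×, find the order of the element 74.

131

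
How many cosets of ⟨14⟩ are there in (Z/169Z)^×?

ord(14) | φ(169) = φ(13^2) = 13·(13−1) = 156 = 2^2 · 3 · 13.
Divisors of 156: 1, 2, 3, 4, 6, 12, 13, 26, 39, 52, 78, 156.
Test each divisor d:
14^1 ≡ 14 (mod 169)
14^2 ≡ 27 (mod 169)
14^3 ≡ 40 (mod 169)
14^4 ≡ 53 (mod 169)
14^6 ≡ 79 (mod 169)
14^12 ≡ 157 (mod 169)
14^13 ≡ 1 (mod 169) ✓
Thus |⟨14⟩| = ord(14) = 13.
[(Z/169Z)^× : ⟨14⟩] = 156/13 = 12.

12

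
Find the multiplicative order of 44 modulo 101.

20

By Lagrange's theorem, ord_101(44) divides φ(101) = 101 − 1 = 100 = 2^2 · 5^2.
Divisors of 100: 1, 2, 4, 5, 10, 20, 25, 50, 100.
Check 44^d mod 101 for each divisor in increasing order:
44^1 ≡ 44 (mod 101)
44^2 ≡ 17 (mod 101)
44^4 ≡ 87 (mod 101)
44^5 ≡ 91 (mod 101)
44^10 ≡ 100 (mod 101)
44^20 ≡ 1 (mod 101) ✓
So ord_101(44) = 20.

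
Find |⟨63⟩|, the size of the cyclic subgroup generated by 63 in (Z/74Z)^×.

3

ord(63) | φ(74) = φ(2)·φ(37) = 1·36 = 36 = 2^2 · 3^2.
Divisors of 36: 1, 2, 3, 4, 6, 9, 12, 18, 36.
Check 63^d mod 74 for each divisor in increasing order:
63^1 ≡ 63 (mod 74)
63^2 ≡ 47 (mod 74)
63^3 ≡ 1 (mod 74) ✓
The smallest such exponent is 3, so the order of 63 is 3.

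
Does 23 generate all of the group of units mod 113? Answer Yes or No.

Yes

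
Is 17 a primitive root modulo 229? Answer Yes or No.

No

φ(229) = 229 − 1 = 228 = 2^2 · 3 · 19.
An element g generates (Z/229Z)^× iff g^(228/q) ≢ 1 (mod 229) for each prime q ∈ {2, 3, 19}.
17^114 ≡ 1 (mod 229)  [q = 2: ≡ 1 ✗]
17^76 ≡ 1 (mod 229)  [q = 3: ≡ 1 ✗]
17^12 ≡ 61 (mod 229)  [q = 19: ≢ 1 ✓]
Since 17^114 ≡ 1, the order of 17 divides 114 < 228, so 17 is not a primitive root.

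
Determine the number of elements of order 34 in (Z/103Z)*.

16

φ(103) = 103 − 1 = 102 = 2 · 3 · 17.
Since (Z/103Z)^× is cyclic of order 102, the number of elements of order d is φ(d) when d | 102 and 0 otherwise.
34 = 2 · 17 divides 102, and φ(34) = 16.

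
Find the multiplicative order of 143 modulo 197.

98

The order of 143 must divide φ(197) = 197 − 1 = 196 = 2^2 · 7^2.
Divisors of 196: 1, 2, 4, 7, 14, 28, 49, 98, 196.
Evaluate successive powers at the divisors of 196:
143^1 ≡ 143
143^2 ≡ 158
143^4 ≡ 142
143^7 ≡ 6
143^14 ≡ 36
143^28 ≡ 114
143^49 ≡ 196
143^98 ≡ 1
So ord_197(143) = 98.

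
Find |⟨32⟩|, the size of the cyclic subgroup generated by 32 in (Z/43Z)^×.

14

By Lagrange's theorem, ord_43(32) divides φ(43) = 43 − 1 = 42 = 2 · 3 · 7.
Divisors of 42: 1, 2, 3, 6, 7, 14, 21, 42.
Evaluate successive powers at the divisors of 42:
32^1 ≡ 32 (mod 43)
32^2 ≡ 35 (mod 43)
32^3 ≡ 2 (mod 43)
32^6 ≡ 4 (mod 43)
32^7 ≡ 42 (mod 43)
32^14 ≡ 1 (mod 43) ✓
Hence ord(32) = 14.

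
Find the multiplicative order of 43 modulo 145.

By Lagrange's theorem, ord_145(43) divides φ(145) = φ(5·29) = (5−1)·(29−1) = 4·28 = 112 = 2^4 · 7.
Divisors of 112: 1, 2, 4, 7, 8, 14, 16, 28, 56, 112.
Test each divisor d:
43^1 ≡ 43
43^2 ≡ 109
43^4 ≡ 136
43^7 ≡ 12
43^8 ≡ 81
43^14 ≡ 144
43^16 ≡ 36
43^28 ≡ 1
Hence ord(43) = 28.

28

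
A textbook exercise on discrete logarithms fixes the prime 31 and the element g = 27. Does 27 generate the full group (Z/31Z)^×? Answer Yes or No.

φ(31) = 31 − 1 = 30 = 2 · 3 · 5.
It suffices to check that the order of 27 is not a proper divisor of 30: compute 27^(30/q) for q ∈ {2, 3, 5}.
27^15 ≡ 30 (mod 31)  [q = 2: ≢ 1 ✓]
27^10 ≡ 1 (mod 31)  [q = 3: ≡ 1 ✗]
27^6 ≡ 4 (mod 31)  [q = 5: ≢ 1 ✓]
The check at q = 3 fails, so 27 generates a proper subgroup.

No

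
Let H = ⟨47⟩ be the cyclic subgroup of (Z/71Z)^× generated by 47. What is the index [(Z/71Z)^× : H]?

1

By Lagrange's theorem, ord_71(47) divides φ(71) = 71 − 1 = 70 = 2 · 5 · 7.
Divisors of 70: 1, 2, 5, 7, 10, 14, 35, 70.
Test each divisor d:
47^1 ≡ 47
47^2 ≡ 8
47^5 ≡ 26
47^7 ≡ 66
47^10 ≡ 37
47^14 ≡ 25
47^35 ≡ 70
47^70 ≡ 1
Thus |⟨47⟩| = ord(47) = 70.
The index is φ(71) / ord(47) = 70 / 70 = 1.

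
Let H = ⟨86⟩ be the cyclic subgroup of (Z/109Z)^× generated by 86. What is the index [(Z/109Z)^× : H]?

3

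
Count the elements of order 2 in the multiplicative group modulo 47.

1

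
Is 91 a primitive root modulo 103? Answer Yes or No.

φ(103) = 103 − 1 = 102 = 2 · 3 · 17.
Test 91^(102/q) mod 103 for each prime factor q of 102:
91^51 ≡ 1 (mod 103)  [q = 2: ≡ 1 ✗]
91^34 ≡ 56 (mod 103)  [q = 3: ≢ 1 ✓]
91^6 ≡ 14 (mod 103)  [q = 17: ≢ 1 ✓]
91^51 ≡ 1 shows ord(91) | 51, strictly less than φ(103); not a primitive root.

No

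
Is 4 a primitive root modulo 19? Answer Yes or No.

φ(19) = 19 − 1 = 18 = 2 · 3^2.
Test 4^(18/q) mod 19 for each prime factor q of 18:
4^9 ≡ 1 (mod 19)  [q = 2: ≡ 1 ✗]
4^6 ≡ 11 (mod 19)  [q = 3: ≢ 1 ✓]
4^9 ≡ 1 shows ord(4) | 9, strictly less than φ(19); not a primitive root.

No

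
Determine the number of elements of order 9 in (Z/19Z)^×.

6

φ(19) = 19 − 1 = 18 = 2 · 3^2.
In a cyclic group of order 18, there are φ(d) elements of order d for each divisor d of 18, and zero for non-divisors.
9 = 3^2 divides 18, and φ(9) = 6.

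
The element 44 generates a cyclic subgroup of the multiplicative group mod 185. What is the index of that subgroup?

8

ord(44) | φ(185) = φ(5·37) = (5−1)·(37−1) = 4·36 = 144 = 2^4 · 3^2.
Divisors of 144: 1, 2, 3, 4, 6, 8, 9, 12, 16, 18, 24, 36, 48, 72, 144.
Evaluate successive powers at the divisors of 144:
44^1 ≡ 44 (mod 185)
44^2 ≡ 86 (mod 185)
44^3 ≡ 84 (mod 185)
44^4 ≡ 181 (mod 185)
44^6 ≡ 26 (mod 185)
44^8 ≡ 16 (mod 185)
44^9 ≡ 149 (mod 185)
44^12 ≡ 121 (mod 185)
44^16 ≡ 71 (mod 185)
44^18 ≡ 1 (mod 185) ✓
The order of 44 is 18, so the subgroup it generates has 18 elements.
Index = |(Z/185Z)^×| / |⟨44⟩| = 144 / 18 = 8.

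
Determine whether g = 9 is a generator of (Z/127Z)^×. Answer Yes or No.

No

φ(127) = 127 − 1 = 126 = 2 · 3^2 · 7.
Test 9^(126/q) mod 127 for each prime factor q of 126:
9^63 ≡ 1 (mod 127)  [q = 2: ≡ 1 ✗]
9^42 ≡ 19 (mod 127)  [q = 3: ≢ 1 ✓]
9^18 ≡ 16 (mod 127)  [q = 7: ≢ 1 ✓]
The check at q = 2 fails, so 9 generates a proper subgroup.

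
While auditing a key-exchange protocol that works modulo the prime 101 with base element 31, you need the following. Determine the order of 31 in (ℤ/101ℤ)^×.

By Lagrange's theorem, ord_101(31) divides φ(101) = 101 − 1 = 100 = 2^2 · 5^2.
Divisors of 100: 1, 2, 4, 5, 10, 20, 25, 50, 100.
Compute 31^d (mod 101) for the divisors d until we hit 1:
31^1 ≡ 31
31^2 ≡ 52
31^4 ≡ 78
31^5 ≡ 95
31^10 ≡ 36
31^20 ≡ 84
31^25 ≡ 1
The smallest such exponent is 25, so the order of 31 is 25.

25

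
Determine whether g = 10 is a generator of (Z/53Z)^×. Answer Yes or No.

No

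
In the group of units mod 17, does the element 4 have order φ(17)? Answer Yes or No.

No

φ(17) = 17 − 1 = 16 = 2^4.
4 is a primitive root mod 17 iff 4^(φ(17)/q) ≢ 1 for every prime q | φ(17), i.e. q ∈ {2}.
4^8 ≡ 1 (mod 17)  [q = 2: ≡ 1 ✗]
Since 4^8 ≡ 1, the order of 4 divides 8 < 16, so 4 is not a primitive root.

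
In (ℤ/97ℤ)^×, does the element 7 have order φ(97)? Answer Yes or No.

φ(97) = 97 − 1 = 96 = 2^5 · 3.
7 is a primitive root mod 97 iff 7^(φ(97)/q) ≢ 1 for every prime q | φ(97), i.e. q ∈ {2, 3}.
7^48 ≡ 96 (mod 97)  [q = 2: ≢ 1 ✓]
7^32 ≡ 35 (mod 97)  [q = 3: ≢ 1 ✓]
All checks pass, so 7 has order 96 and is a primitive root modulo 97.

Yes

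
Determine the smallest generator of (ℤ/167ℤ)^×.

5

φ(167) = 167 − 1 = 166 = 2 · 83.
g is a primitive root iff g^(166/q) ≢ 1 (mod 167) for each prime q ∈ {2, 83}.
g = 2: 2^83 ≡ 1 — hits 1, so not a primitive root.
g = 3: 3^83 ≡ 1 — hits 1, so not a primitive root.
g = 4: 4^83 ≡ 1 — hits 1, so not a primitive root.
g = 5: 5^83 ≡ 166; 5^2 ≡ 25 — none is 1, so 5 is a primitive root.
Hence the least primitive root of 167 is 5.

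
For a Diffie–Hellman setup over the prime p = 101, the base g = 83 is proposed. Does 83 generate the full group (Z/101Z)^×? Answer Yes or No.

Yes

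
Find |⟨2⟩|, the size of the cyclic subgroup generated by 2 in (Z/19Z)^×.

Since 2 ∈ (Z/19Z)^×, its order divides φ(19) = 19 − 1 = 18 = 2 · 3^2.
Divisors of 18: 1, 2, 3, 6, 9, 18.
Evaluate successive powers at the divisors of 18:
2^1 ≡ 2 (mod 19)
2^2 ≡ 4 (mod 19)
2^3 ≡ 8 (mod 19)
2^6 ≡ 7 (mod 19)
2^9 ≡ 18 (mod 19)
2^18 ≡ 1 (mod 19) ✓
The smallest such exponent is 18, so the order of 2 is 18.

18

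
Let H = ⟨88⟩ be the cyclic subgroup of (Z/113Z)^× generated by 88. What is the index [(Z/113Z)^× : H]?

The order of 88 must divide φ(113) = 113 − 1 = 112 = 2^4 · 7.
Divisors of 112: 1, 2, 4, 7, 8, 14, 16, 28, 56, 112.
Check 88^d mod 113 for each divisor in increasing order:
88^1 ≡ 88
88^2 ≡ 60
88^4 ≡ 97
88^7 ≡ 44
88^8 ≡ 30
88^14 ≡ 15
88^16 ≡ 109
88^28 ≡ 112
88^56 ≡ 1
The order of 88 is 56, so the subgroup it generates has 56 elements.
Index = |(Z/113Z)^×| / |⟨88⟩| = 112 / 56 = 2.

2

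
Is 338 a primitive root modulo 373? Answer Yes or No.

φ(373) = 373 − 1 = 372 = 2^2 · 3 · 31.
An element g generates (Z/373Z)^× iff g^(372/q) ≢ 1 (mod 373) for each prime q ∈ {2, 3, 31}.
338^186 ≡ 372 (mod 373)  [q = 2: ≢ 1 ✓]
338^124 ≡ 284 (mod 373)  [q = 3: ≢ 1 ✓]
338^12 ≡ 356 (mod 373)  [q = 31: ≢ 1 ✓]
All checks pass, so 338 has order 372 and is a primitive root modulo 373.

Yes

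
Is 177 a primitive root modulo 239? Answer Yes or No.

Yes

φ(239) = 239 − 1 = 238 = 2 · 7 · 17.
An element g generates (Z/239Z)^× iff g^(238/q) ≢ 1 (mod 239) for each prime q ∈ {2, 7, 17}.
177^119 ≡ 238 (mod 239)  [q = 2: ≢ 1 ✓]
177^34 ≡ 98 (mod 239)  [q = 7: ≢ 1 ✓]
177^14 ≡ 128 (mod 239)  [q = 17: ≢ 1 ✓]
All checks pass, so 177 has order 238 and is a primitive root modulo 239.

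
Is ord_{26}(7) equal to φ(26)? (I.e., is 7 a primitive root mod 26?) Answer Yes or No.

φ(26) = φ(2)·φ(13) = 1·12 = 12 = 2^2 · 3.
Test 7^(12/q) mod 26 for each prime factor q of 12:
7^6 ≡ 25 (mod 26)  [q = 2: ≢ 1 ✓]
7^4 ≡ 9 (mod 26)  [q = 3: ≢ 1 ✓]
None equal 1, so ord_26(7) = 12: 7 is a primitive root.

Yes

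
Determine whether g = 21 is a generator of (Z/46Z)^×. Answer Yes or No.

Yes

φ(46) = φ(2)·φ(23) = 1·22 = 22 = 2 · 11.
An element g generates (Z/46Z)^× iff g^(22/q) ≢ 1 (mod 46) for each prime q ∈ {2, 11}.
21^11 ≡ 45 (mod 46)  [q = 2: ≢ 1 ✓]
21^2 ≡ 27 (mod 46)  [q = 11: ≢ 1 ✓]
All checks pass, so 21 has order 22 and is a primitive root modulo 46.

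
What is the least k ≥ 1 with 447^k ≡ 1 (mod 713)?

330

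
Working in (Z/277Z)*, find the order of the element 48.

Since 48 ∈ (Z/277Z)^×, its order divides φ(277) = 277 − 1 = 276 = 2^2 · 3 · 23.
Divisors of 276: 1, 2, 3, 4, 6, 12, 23, 46, 69, 92, 138, 276.
Compute 48^d (mod 277) for the divisors d until we hit 1:
48^1 ≡ 48
48^2 ≡ 88
48^3 ≡ 69
48^4 ≡ 265
48^6 ≡ 52
48^12 ≡ 211
48^23 ≡ 160
48^46 ≡ 116
48^69 ≡ 1
The smallest such exponent is 69, so the order of 48 is 69.

69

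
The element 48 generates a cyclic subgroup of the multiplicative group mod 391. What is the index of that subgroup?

Since 48 ∈ (Z/391Z)^×, its order divides φ(391) = φ(17·23) = (17−1)·(23−1) = 16·22 = 352 = 2^5 · 11.
Divisors of 352: 1, 2, 4, 8, 11, 16, 22, 32, 44, 88, 176, 352.
Compute 48^d (mod 391) for the divisors d until we hit 1:
48^1 ≡ 48
48^2 ≡ 349
48^4 ≡ 200
48^8 ≡ 118
48^11 ≡ 231
48^16 ≡ 239
48^22 ≡ 185
48^32 ≡ 35
48^44 ≡ 208
48^88 ≡ 254
48^176 ≡ 1
Thus |⟨48⟩| = ord(48) = 176.
The index is φ(391) / ord(48) = 352 / 176 = 2.

2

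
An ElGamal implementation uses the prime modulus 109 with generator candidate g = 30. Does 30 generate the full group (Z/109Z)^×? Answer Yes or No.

φ(109) = 109 − 1 = 108 = 2^2 · 3^3.
It suffices to check that the order of 30 is not a proper divisor of 108: compute 30^(108/q) for q ∈ {2, 3}.
30^54 ≡ 108 (mod 109)  [q = 2: ≢ 1 ✓]
30^36 ≡ 45 (mod 109)  [q = 3: ≢ 1 ✓]
All checks pass, so 30 has order 108 and is a primitive root modulo 109.

Yes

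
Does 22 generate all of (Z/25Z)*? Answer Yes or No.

Yes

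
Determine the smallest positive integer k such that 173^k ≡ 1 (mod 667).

22

Since 173 ∈ (Z/667Z)^×, its order divides φ(667) = φ(23·29) = (23−1)·(29−1) = 22·28 = 616 = 2^3 · 7 · 11.
Divisors of 616: 1, 2, 4, 7, 8, 11, 14, 22, 28, 44, 56, 77, 88, 154, 308, 616.
Test each divisor d:
173^1 ≡ 173 (mod 667)
173^2 ≡ 581 (mod 667)
173^4 ≡ 59 (mod 667)
173^7 ≡ 637 (mod 667)
173^8 ≡ 146 (mod 667)
173^11 ≡ 231 (mod 667)
173^14 ≡ 233 (mod 667)
173^22 ≡ 1 (mod 667) ✓
So ord_667(173) = 22.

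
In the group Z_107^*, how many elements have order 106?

52

φ(107) = 107 − 1 = 106 = 2 · 53.
In a cyclic group of order 106, there are φ(d) elements of order d for each divisor d of 106, and zero for non-divisors.
106 = 2 · 53 divides 106, and φ(106) = 52.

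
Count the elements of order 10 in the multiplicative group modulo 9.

φ(9) = φ(3^2) = 3·(3−1) = 6 = 2 · 3.
Since (Z/9Z)^× is cyclic of order 6, the number of elements of order d is φ(d) when d | 6 and 0 otherwise.
Here 6 is not a multiple of 10, so there are no elements of order 10.

0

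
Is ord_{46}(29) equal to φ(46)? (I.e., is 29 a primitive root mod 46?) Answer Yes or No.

φ(46) = φ(2)·φ(23) = 1·22 = 22 = 2 · 11.
Test 29^(22/q) mod 46 for each prime factor q of 22:
29^11 ≡ 1 (mod 46)  [q = 2: ≡ 1 ✗]
29^2 ≡ 13 (mod 46)  [q = 11: ≢ 1 ✓]
29^11 ≡ 1 shows ord(29) | 11, strictly less than φ(46); not a primitive root.

No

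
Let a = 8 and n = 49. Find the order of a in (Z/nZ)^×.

The order of 8 must divide φ(49) = φ(7^2) = 7·(7−1) = 42 = 2 · 3 · 7.
Divisors of 42: 1, 2, 3, 6, 7, 14, 21, 42.
Check 8^d mod 49 for each divisor in increasing order:
8^1 ≡ 8
8^2 ≡ 15
8^3 ≡ 22
8^6 ≡ 43
8^7 ≡ 1
So ord_49(8) = 7.

7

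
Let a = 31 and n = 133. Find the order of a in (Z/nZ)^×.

6

By Lagrange's theorem, ord_133(31) divides φ(133) = φ(7·19) = (7−1)·(19−1) = 6·18 = 108 = 2^2 · 3^3.
Divisors of 108: 1, 2, 3, 4, 6, 9, 12, 18, 27, 36, 54, 108.
Test each divisor d:
31^1 ≡ 31
31^2 ≡ 30
31^3 ≡ 132
31^4 ≡ 102
31^6 ≡ 1
Therefore the multiplicative order of 31 modulo 133 is 6.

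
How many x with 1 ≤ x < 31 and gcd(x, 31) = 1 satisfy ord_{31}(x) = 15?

8

φ(31) = 31 − 1 = 30 = 2 · 3 · 5.
(Z/31Z)^× is cyclic (|G| = 30); a cyclic group of order m has exactly φ(d) elements of each order d | m, and none otherwise.
15 = 3 · 5 divides 30, and φ(15) = 8.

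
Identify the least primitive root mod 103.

5

φ(103) = 103 − 1 = 102 = 2 · 3 · 17.
Test candidates g = 2, 3, … against the prime factors q ∈ {2, 3, 17} of φ(103): g is a generator iff g^(102/q) ≢ 1 for every such q.
g = 2: 2^51 ≡ 1 — hits 1, so not a primitive root.
g = 3: 3^51 ≡ 102; 3^34 ≡ 1 — hits 1, so not a primitive root.
g = 4: 4^51 ≡ 1 — hits 1, so not a primitive root.
g = 5: 5^51 ≡ 102; 5^34 ≡ 56; 5^6 ≡ 72 — none is 1, so 5 is a primitive root.
So 5 is the smallest generator of (Z/103Z)^×.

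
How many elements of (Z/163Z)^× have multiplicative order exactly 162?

54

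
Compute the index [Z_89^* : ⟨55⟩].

Since 55 ∈ (Z/89Z)^×, its order divides φ(89) = 89 − 1 = 88 = 2^3 · 11.
Divisors of 88: 1, 2, 4, 8, 11, 22, 44, 88.
Evaluate successive powers at the divisors of 88:
55^1 ≡ 55 (mod 89)
55^2 ≡ 88 (mod 89)
55^4 ≡ 1 (mod 89) ✓
The order of 55 is 4, so the subgroup it generates has 4 elements.
The index is φ(89) / ord(55) = 88 / 4 = 22.

22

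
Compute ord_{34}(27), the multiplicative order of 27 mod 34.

16

Since 27 ∈ (Z/34Z)^×, its order divides φ(34) = φ(2)·φ(17) = 1·16 = 16 = 2^4.
Divisors of 16: 1, 2, 4, 8, 16.
Check 27^d mod 34 for each divisor in increasing order:
27^1 ≡ 27 (mod 34)
27^2 ≡ 15 (mod 34)
27^4 ≡ 21 (mod 34)
27^8 ≡ 33 (mod 34)
27^16 ≡ 1 (mod 34) ✓
Therefore the multiplicative order of 27 modulo 34 is 16.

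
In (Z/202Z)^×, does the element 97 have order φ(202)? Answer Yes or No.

No

φ(202) = φ(2)·φ(101) = 1·100 = 100 = 2^2 · 5^2.
Test 97^(100/q) mod 202 for each prime factor q of 100:
97^50 ≡ 1 (mod 202)  [q = 2: ≡ 1 ✗]
97^20 ≡ 137 (mod 202)  [q = 5: ≢ 1 ✓]
The check at q = 2 fails, so 97 generates a proper subgroup.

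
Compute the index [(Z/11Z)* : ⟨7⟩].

By Lagrange's theorem, ord_11(7) divides φ(11) = 11 − 1 = 10 = 2 · 5.
Divisors of 10: 1, 2, 5, 10.
Compute 7^d (mod 11) for the divisors d until we hit 1:
7^1 ≡ 7
7^2 ≡ 5
7^5 ≡ 10
7^10 ≡ 1
Thus |⟨7⟩| = ord(7) = 10.
The index is φ(11) / ord(7) = 10 / 10 = 1.

1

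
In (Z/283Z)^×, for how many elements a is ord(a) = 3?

φ(283) = 283 − 1 = 282 = 2 · 3 · 47.
(Z/283Z)^× is cyclic (|G| = 282); a cyclic group of order m has exactly φ(d) elements of each order d | m, and none otherwise.
3 | 282, and φ(3) = 3 − 1 = 2.

2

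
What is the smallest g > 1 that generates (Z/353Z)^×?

φ(353) = 353 − 1 = 352 = 2^5 · 11.
Test candidates g = 2, 3, … against the prime factors q ∈ {2, 11} of φ(353): g is a generator iff g^(352/q) ≢ 1 for every such q.
g = 2: 2^176 ≡ 1 — hits 1, so not a primitive root.
g = 3: 3^176 ≡ 352; 3^32 ≡ 140 — none is 1, so 3 is a primitive root.
Hence the least primitive root of 353 is 3.

3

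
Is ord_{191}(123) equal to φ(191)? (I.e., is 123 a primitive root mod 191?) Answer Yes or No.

Yes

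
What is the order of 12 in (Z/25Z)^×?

The order of 12 must divide φ(25) = φ(5^2) = 5·(5−1) = 20 = 2^2 · 5.
Divisors of 20: 1, 2, 4, 5, 10, 20.
Check 12^d mod 25 for each divisor in increasing order:
12^1 ≡ 12 (mod 25)
12^2 ≡ 19 (mod 25)
12^4 ≡ 11 (mod 25)
12^5 ≡ 7 (mod 25)
12^10 ≡ 24 (mod 25)
12^20 ≡ 1 (mod 25) ✓
Therefore the multiplicative order of 12 modulo 25 is 20.

20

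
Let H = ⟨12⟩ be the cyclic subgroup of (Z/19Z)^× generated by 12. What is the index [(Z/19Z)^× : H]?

ord(12) | φ(19) = 19 − 1 = 18 = 2 · 3^2.
Divisors of 18: 1, 2, 3, 6, 9, 18.
Compute 12^d (mod 19) for the divisors d until we hit 1:
12^1 ≡ 12 (mod 19)
12^2 ≡ 11 (mod 19)
12^3 ≡ 18 (mod 19)
12^6 ≡ 1 (mod 19) ✓
The order of 12 is 6, so the subgroup it generates has 6 elements.
The index is φ(19) / ord(12) = 18 / 6 = 3.

3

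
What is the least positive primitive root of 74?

φ(74) = φ(2)·φ(37) = 1·36 = 36 = 2^2 · 3^2.
g is a primitive root iff g^(36/q) ≢ 1 (mod 74) for each prime q ∈ {2, 3}.
g = 2: gcd(2, 74) = 2 > 1, not a unit — skip.
g = 3: 3^18 ≡ 1 — hits 1, so not a primitive root.
g = 4: gcd(4, 74) = 2 > 1, not a unit — skip.
g = 5: 5^18 ≡ 73; 5^12 ≡ 47 — none is 1, so 5 is a primitive root.
So 5 is the smallest generator of (Z/74Z)^×.

5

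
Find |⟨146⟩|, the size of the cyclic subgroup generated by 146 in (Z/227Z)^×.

The order of 146 must divide φ(227) = 227 − 1 = 226 = 2 · 113.
Divisors of 226: 1, 2, 113, 226.
Test each divisor d:
146^1 ≡ 146 (mod 227)
146^2 ≡ 205 (mod 227)
146^113 ≡ 226 (mod 227)
146^226 ≡ 1 (mod 227) ✓
Therefore the multiplicative order of 146 modulo 227 is 226.

226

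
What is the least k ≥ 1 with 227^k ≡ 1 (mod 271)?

Since 227 ∈ (Z/271Z)^×, its order divides φ(271) = 271 − 1 = 270 = 2 · 3^3 · 5.
Divisors of 270: 1, 2, 3, 5, 6, 9, 10, 15, 18, 27, 30, 45, 54, 90, 135, 270.
Check 227^d mod 271 for each divisor in increasing order:
227^1 ≡ 227
227^2 ≡ 39
227^3 ≡ 181
227^5 ≡ 13
227^6 ≡ 241
227^9 ≡ 261
227^10 ≡ 169
227^15 ≡ 29
227^18 ≡ 100
227^27 ≡ 84
227^30 ≡ 28
227^45 ≡ 270
227^54 ≡ 10
227^90 ≡ 1
The smallest such exponent is 90, so the order of 227 is 90.

90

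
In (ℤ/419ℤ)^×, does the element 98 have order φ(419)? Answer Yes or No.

φ(419) = 419 − 1 = 418 = 2 · 11 · 19.
It suffices to check that the order of 98 is not a proper divisor of 418: compute 98^(418/q) for q ∈ {2, 11, 19}.
98^209 ≡ 418 (mod 419)  [q = 2: ≢ 1 ✓]
98^38 ≡ 334 (mod 419)  [q = 11: ≢ 1 ✓]
98^22 ≡ 215 (mod 419)  [q = 19: ≢ 1 ✓]
None equal 1, so ord_419(98) = 418: 98 is a primitive root.

Yes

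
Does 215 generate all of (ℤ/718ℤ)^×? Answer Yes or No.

φ(718) = φ(2)·φ(359) = 1·358 = 358 = 2 · 179.
Test 215^(358/q) mod 718 for each prime factor q of 358:
215^179 ≡ 717 (mod 718)  [q = 2: ≢ 1 ✓]
215^2 ≡ 273 (mod 718)  [q = 179: ≢ 1 ✓]
Every test exponent gives a nontrivial residue, hence 215 generates the full group.

Yes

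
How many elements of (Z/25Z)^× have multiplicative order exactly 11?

φ(25) = φ(5^2) = 5·(5−1) = 20 = 2^2 · 5.
(Z/25Z)^× is cyclic (|G| = 20); a cyclic group of order m has exactly φ(d) elements of each order d | m, and none otherwise.
Since 11 ∤ 20, the count is 0.

0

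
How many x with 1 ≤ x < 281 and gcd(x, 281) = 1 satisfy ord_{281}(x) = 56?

24

φ(281) = 281 − 1 = 280 = 2^3 · 5 · 7.
(Z/281Z)^× is cyclic (|G| = 280); a cyclic group of order m has exactly φ(d) elements of each order d | m, and none otherwise.
56 = 2^3 · 7 divides 280, and φ(56) = 24.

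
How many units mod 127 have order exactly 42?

φ(127) = 127 − 1 = 126 = 2 · 3^2 · 7.
(Z/127Z)^× is cyclic (|G| = 126); a cyclic group of order m has exactly φ(d) elements of each order d | m, and none otherwise.
42 = 2 · 3 · 7 divides 126, and φ(42) = 12.

12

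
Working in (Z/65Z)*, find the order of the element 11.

12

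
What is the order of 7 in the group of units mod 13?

By Lagrange's theorem, ord_13(7) divides φ(13) = 13 − 1 = 12 = 2^2 · 3.
Divisors of 12: 1, 2, 3, 4, 6, 12.
Compute 7^d (mod 13) for the divisors d until we hit 1:
7^1 ≡ 7 (mod 13)
7^2 ≡ 10 (mod 13)
7^3 ≡ 5 (mod 13)
7^4 ≡ 9 (mod 13)
7^6 ≡ 12 (mod 13)
7^12 ≡ 1 (mod 13) ✓
Hence ord(7) = 12.

12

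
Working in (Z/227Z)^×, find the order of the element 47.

The order of 47 must divide φ(227) = 227 − 1 = 226 = 2 · 113.
Divisors of 226: 1, 2, 113, 226.
Evaluate successive powers at the divisors of 226:
47^1 ≡ 47
47^2 ≡ 166
47^113 ≡ 1
Therefore the multiplicative order of 47 modulo 227 is 113.

113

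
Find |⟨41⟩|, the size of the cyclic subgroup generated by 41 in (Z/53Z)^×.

ord(41) | φ(53) = 53 − 1 = 52 = 2^2 · 13.
Divisors of 52: 1, 2, 4, 13, 26, 52.
Compute 41^d (mod 53) for the divisors d until we hit 1:
41^1 ≡ 41 (mod 53)
41^2 ≡ 38 (mod 53)
41^4 ≡ 13 (mod 53)
41^13 ≡ 30 (mod 53)
41^26 ≡ 52 (mod 53)
41^52 ≡ 1 (mod 53) ✓
Therefore the multiplicative order of 41 modulo 53 is 52.

52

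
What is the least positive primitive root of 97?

φ(97) = 97 − 1 = 96 = 2^5 · 3.
Test candidates g = 2, 3, … against the prime factors q ∈ {2, 3} of φ(97): g is a generator iff g^(96/q) ≢ 1 for every such q.
g = 2: 2^48 ≡ 1 — hits 1, so not a primitive root.
g = 3: 3^48 ≡ 1 — hits 1, so not a primitive root.
g = 4: 4^48 ≡ 1 — hits 1, so not a primitive root.
g = 5: 5^48 ≡ 96; 5^32 ≡ 35 — none is 1, so 5 is a primitive root.
The smallest primitive root modulo 97 is 5.

5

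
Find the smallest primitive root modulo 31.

3

φ(31) = 31 − 1 = 30 = 2 · 3 · 5.
Test candidates g = 2, 3, … against the prime factors q ∈ {2, 3, 5} of φ(31): g is a generator iff g^(30/q) ≢ 1 for every such q.
g = 2: 2^15 ≡ 1 — hits 1, so not a primitive root.
g = 3: 3^15 ≡ 30; 3^10 ≡ 25; 3^6 ≡ 16 — none is 1, so 3 is a primitive root.
Hence the least primitive root of 31 is 3.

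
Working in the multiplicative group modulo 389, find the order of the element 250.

388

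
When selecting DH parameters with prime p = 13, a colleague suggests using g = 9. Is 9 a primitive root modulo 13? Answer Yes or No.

No

φ(13) = 13 − 1 = 12 = 2^2 · 3.
It suffices to check that the order of 9 is not a proper divisor of 12: compute 9^(12/q) for q ∈ {2, 3}.
9^6 ≡ 1 (mod 13)  [q = 2: ≡ 1 ✗]
9^4 ≡ 9 (mod 13)  [q = 3: ≢ 1 ✓]
9^6 ≡ 1 shows ord(9) | 6, strictly less than φ(13); not a primitive root.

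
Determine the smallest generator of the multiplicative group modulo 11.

2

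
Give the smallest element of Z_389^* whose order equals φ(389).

φ(389) = 389 − 1 = 388 = 2^2 · 97.
Test candidates g = 2, 3, … against the prime factors q ∈ {2, 97} of φ(389): g is a generator iff g^(388/q) ≢ 1 for every such q.
g = 2: 2^194 ≡ 388; 2^4 ≡ 16 — none is 1, so 2 is a primitive root.
Hence the least primitive root of 389 is 2.

2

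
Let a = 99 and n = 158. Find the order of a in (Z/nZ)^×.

39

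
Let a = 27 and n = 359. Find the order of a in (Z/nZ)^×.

179

By Lagrange's theorem, ord_359(27) divides φ(359) = 359 − 1 = 358 = 2 · 179.
Divisors of 358: 1, 2, 179, 358.
Evaluate successive powers at the divisors of 358:
27^1 ≡ 27
27^2 ≡ 11
27^179 ≡ 1
So ord_359(27) = 179.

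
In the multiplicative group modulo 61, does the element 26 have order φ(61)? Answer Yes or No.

Yes

φ(61) = 61 − 1 = 60 = 2^2 · 3 · 5.
An element g generates (Z/61Z)^× iff g^(60/q) ≢ 1 (mod 61) for each prime q ∈ {2, 3, 5}.
26^30 ≡ 60 (mod 61)  [q = 2: ≢ 1 ✓]
26^20 ≡ 13 (mod 61)  [q = 3: ≢ 1 ✓]
26^12 ≡ 9 (mod 61)  [q = 5: ≢ 1 ✓]
Every test exponent gives a nontrivial residue, hence 26 generates the full group.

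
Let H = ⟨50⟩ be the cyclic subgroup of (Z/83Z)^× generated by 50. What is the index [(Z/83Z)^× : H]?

ord(50) | φ(83) = 83 − 1 = 82 = 2 · 41.
Divisors of 82: 1, 2, 41, 82.
Compute 50^d (mod 83) for the divisors d until we hit 1:
50^1 ≡ 50 (mod 83)
50^2 ≡ 10 (mod 83)
50^41 ≡ 82 (mod 83)
50^82 ≡ 1 (mod 83) ✓
Thus |⟨50⟩| = ord(50) = 82.
The index is φ(83) / ord(50) = 82 / 82 = 1.

1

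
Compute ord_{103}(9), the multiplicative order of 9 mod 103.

17

By Lagrange's theorem, ord_103(9) divides φ(103) = 103 − 1 = 102 = 2 · 3 · 17.
Divisors of 102: 1, 2, 3, 6, 17, 34, 51, 102.
Test each divisor d:
9^1 ≡ 9 (mod 103)
9^2 ≡ 81 (mod 103)
9^3 ≡ 8 (mod 103)
9^6 ≡ 64 (mod 103)
9^17 ≡ 1 (mod 103) ✓
So ord_103(9) = 17.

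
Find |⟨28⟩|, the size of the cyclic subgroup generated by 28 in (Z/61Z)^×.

Since 28 ∈ (Z/61Z)^×, its order divides φ(61) = 61 − 1 = 60 = 2^2 · 3 · 5.
Divisors of 60: 1, 2, 3, 4, 5, 6, 10, 12, 15, 20, 30, 60.
Evaluate successive powers at the divisors of 60:
28^1 ≡ 28
28^2 ≡ 52
28^3 ≡ 53
28^4 ≡ 20
28^5 ≡ 11
28^6 ≡ 3
28^10 ≡ 60
28^12 ≡ 9
28^15 ≡ 50
28^20 ≡ 1
Therefore the multiplicative order of 28 modulo 61 is 20.

20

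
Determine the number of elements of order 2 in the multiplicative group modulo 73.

1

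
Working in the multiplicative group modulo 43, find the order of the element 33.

Since 33 ∈ (Z/43Z)^×, its order divides φ(43) = 43 − 1 = 42 = 2 · 3 · 7.
Divisors of 42: 1, 2, 3, 6, 7, 14, 21, 42.
Compute 33^d (mod 43) for the divisors d until we hit 1:
33^1 ≡ 33 (mod 43)
33^2 ≡ 14 (mod 43)
33^3 ≡ 32 (mod 43)
33^6 ≡ 35 (mod 43)
33^7 ≡ 37 (mod 43)
33^14 ≡ 36 (mod 43)
33^21 ≡ 42 (mod 43)
33^42 ≡ 1 (mod 43) ✓
Hence ord(33) = 42.

42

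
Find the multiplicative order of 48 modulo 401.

By Lagrange's theorem, ord_401(48) divides φ(401) = 401 − 1 = 400 = 2^4 · 5^2.
Divisors of 400: 1, 2, 4, 5, 8, 10, 16, 20, 25, 40, 50, 80, 100, 200, 400.
Check 48^d mod 401 for each divisor in increasing order:
48^1 ≡ 48 (mod 401)
48^2 ≡ 299 (mod 401)
48^4 ≡ 379 (mod 401)
48^5 ≡ 147 (mod 401)
48^8 ≡ 83 (mod 401)
48^10 ≡ 356 (mod 401)
48^16 ≡ 72 (mod 401)
48^20 ≡ 20 (mod 401)
48^25 ≡ 133 (mod 401)
48^40 ≡ 400 (mod 401)
48^50 ≡ 45 (mod 401)
48^80 ≡ 1 (mod 401) ✓
Hence ord(48) = 80.

80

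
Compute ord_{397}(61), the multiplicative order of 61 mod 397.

ord(61) | φ(397) = 397 − 1 = 396 = 2^2 · 3^2 · 11.
Divisors of 396: 1, 2, 3, 4, 6, 9, 11, 12, 18, 22, 33, 36, 44, 66, 99, 132, 198, 396.
Check 61^d mod 397 for each divisor in increasing order:
61^1 ≡ 61
61^2 ≡ 148
61^3 ≡ 294
61^4 ≡ 69
61^6 ≡ 287
61^9 ≡ 214
61^11 ≡ 309
61^12 ≡ 190
61^18 ≡ 141
61^22 ≡ 201
61^33 ≡ 177
61^36 ≡ 31
61^44 ≡ 304
61^66 ≡ 363
61^99 ≡ 334
61^132 ≡ 362
61^198 ≡ 396
61^396 ≡ 1
Hence ord(61) = 396.

396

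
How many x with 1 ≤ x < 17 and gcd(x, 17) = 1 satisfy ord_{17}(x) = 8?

4

φ(17) = 17 − 1 = 16 = 2^4.
In a cyclic group of order 16, there are φ(d) elements of order d for each divisor d of 16, and zero for non-divisors.
8 = 2^3 divides 16, and φ(8) = 4.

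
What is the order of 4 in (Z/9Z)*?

By Lagrange's theorem, ord_9(4) divides φ(9) = φ(3^2) = 3·(3−1) = 6 = 2 · 3.
Divisors of 6: 1, 2, 3, 6.
Test each divisor d:
4^1 ≡ 4
4^2 ≡ 7
4^3 ≡ 1
The smallest such exponent is 3, so the order of 4 is 3.

3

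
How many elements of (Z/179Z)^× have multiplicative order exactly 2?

1

φ(179) = 179 − 1 = 178 = 2 · 89.
(Z/179Z)^× is cyclic (|G| = 178); a cyclic group of order m has exactly φ(d) elements of each order d | m, and none otherwise.
2 | 178, and φ(2) = 2 − 1 = 1.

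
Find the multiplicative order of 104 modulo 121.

55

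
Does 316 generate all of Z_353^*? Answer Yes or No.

Yes

φ(353) = 353 − 1 = 352 = 2^5 · 11.
An element g generates (Z/353Z)^× iff g^(352/q) ≢ 1 (mod 353) for each prime q ∈ {2, 11}.
316^176 ≡ 352 (mod 353)  [q = 2: ≢ 1 ✓]
316^32 ≡ 256 (mod 353)  [q = 11: ≢ 1 ✓]
None equal 1, so ord_353(316) = 352: 316 is a primitive root.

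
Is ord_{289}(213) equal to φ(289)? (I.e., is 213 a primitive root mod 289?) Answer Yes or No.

No

φ(289) = φ(17^2) = 17·(17−1) = 272 = 2^4 · 17.
213 is a primitive root mod 289 iff 213^(φ(289)/q) ≢ 1 for every prime q | φ(289), i.e. q ∈ {2, 17}.
213^136 ≡ 1 (mod 289)  [q = 2: ≡ 1 ✗]
213^16 ≡ 222 (mod 289)  [q = 17: ≢ 1 ✓]
213^136 ≡ 1 shows ord(213) | 136, strictly less than φ(289); not a primitive root.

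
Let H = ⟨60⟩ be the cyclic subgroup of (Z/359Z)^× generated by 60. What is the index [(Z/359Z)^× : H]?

2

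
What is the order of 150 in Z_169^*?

The order of 150 must divide φ(169) = φ(13^2) = 13·(13−1) = 156 = 2^2 · 3 · 13.
Divisors of 156: 1, 2, 3, 4, 6, 12, 13, 26, 39, 52, 78, 156.
Compute 150^d (mod 169) for the divisors d until we hit 1:
150^1 ≡ 150 (mod 169)
150^2 ≡ 23 (mod 169)
150^3 ≡ 70 (mod 169)
150^4 ≡ 22 (mod 169)
150^6 ≡ 168 (mod 169)
150^12 ≡ 1 (mod 169) ✓
So ord_169(150) = 12.

12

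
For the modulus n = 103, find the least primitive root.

φ(103) = 103 − 1 = 102 = 2 · 3 · 17.
Test candidates g = 2, 3, … against the prime factors q ∈ {2, 3, 17} of φ(103): g is a generator iff g^(102/q) ≢ 1 for every such q.
g = 2: 2^51 ≡ 1 — hits 1, so not a primitive root.
g = 3: 3^51 ≡ 102; 3^34 ≡ 1 — hits 1, so not a primitive root.
g = 4: 4^51 ≡ 1 — hits 1, so not a primitive root.
g = 5: 5^51 ≡ 102; 5^34 ≡ 56; 5^6 ≡ 72 — none is 1, so 5 is a primitive root.
So 5 is the smallest generator of (Z/103Z)^×.

5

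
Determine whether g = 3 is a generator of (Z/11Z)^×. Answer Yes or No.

No

φ(11) = 11 − 1 = 10 = 2 · 5.
3 is a primitive root mod 11 iff 3^(φ(11)/q) ≢ 1 for every prime q | φ(11), i.e. q ∈ {2, 5}.
3^5 ≡ 1 (mod 11)  [q = 2: ≡ 1 ✗]
3^2 ≡ 9 (mod 11)  [q = 5: ≢ 1 ✓]
Since 3^5 ≡ 1, the order of 3 divides 5 < 10, so 3 is not a primitive root.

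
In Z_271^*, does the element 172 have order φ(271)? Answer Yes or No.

Yes

φ(271) = 271 − 1 = 270 = 2 · 3^3 · 5.
172 is a primitive root mod 271 iff 172^(φ(271)/q) ≢ 1 for every prime q | φ(271), i.e. q ∈ {2, 3, 5}.
172^135 ≡ 270 (mod 271)  [q = 2: ≢ 1 ✓]
172^90 ≡ 242 (mod 271)  [q = 3: ≢ 1 ✓]
172^54 ≡ 100 (mod 271)  [q = 5: ≢ 1 ✓]
None equal 1, so ord_271(172) = 270: 172 is a primitive root.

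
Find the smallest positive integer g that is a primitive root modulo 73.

φ(73) = 73 − 1 = 72 = 2^3 · 3^2.
g is a primitive root iff g^(72/q) ≢ 1 (mod 73) for each prime q ∈ {2, 3}.
g = 2: 2^36 ≡ 1 — hits 1, so not a primitive root.
g = 3: 3^36 ≡ 1 — hits 1, so not a primitive root.
g = 4: 4^36 ≡ 1 — hits 1, so not a primitive root.
g = 5: 5^36 ≡ 72; 5^24 ≡ 8 — none is 1, so 5 is a primitive root.
The smallest primitive root modulo 73 is 5.

5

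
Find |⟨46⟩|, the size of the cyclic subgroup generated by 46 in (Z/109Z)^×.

6

Since 46 ∈ (Z/109Z)^×, its order divides φ(109) = 109 − 1 = 108 = 2^2 · 3^3.
Divisors of 108: 1, 2, 3, 4, 6, 9, 12, 18, 27, 36, 54, 108.
Compute 46^d (mod 109) for the divisors d until we hit 1:
46^1 ≡ 46
46^2 ≡ 45
46^3 ≡ 108
46^4 ≡ 63
46^6 ≡ 1
The smallest such exponent is 6, so the order of 46 is 6.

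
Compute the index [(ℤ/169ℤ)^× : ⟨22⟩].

52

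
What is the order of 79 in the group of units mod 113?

112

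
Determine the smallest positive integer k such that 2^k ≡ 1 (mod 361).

342

ord(2) | φ(361) = φ(19^2) = 19·(19−1) = 342 = 2 · 3^2 · 19.
Divisors of 342: 1, 2, 3, 6, 9, 18, 19, 38, 57, 114, 171, 342.
Test each divisor d:
2^1 ≡ 2 (mod 361)
2^2 ≡ 4 (mod 361)
2^3 ≡ 8 (mod 361)
2^6 ≡ 64 (mod 361)
2^9 ≡ 151 (mod 361)
2^18 ≡ 58 (mod 361)
2^19 ≡ 116 (mod 361)
2^38 ≡ 99 (mod 361)
2^57 ≡ 293 (mod 361)
2^114 ≡ 292 (mod 361)
2^171 ≡ 360 (mod 361)
2^342 ≡ 1 (mod 361) ✓
So ord_361(2) = 342.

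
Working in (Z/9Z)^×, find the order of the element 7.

By Lagrange's theorem, ord_9(7) divides φ(9) = φ(3^2) = 3·(3−1) = 6 = 2 · 3.
Divisors of 6: 1, 2, 3, 6.
Check 7^d mod 9 for each divisor in increasing order:
7^1 ≡ 7 (mod 9)
7^2 ≡ 4 (mod 9)
7^3 ≡ 1 (mod 9) ✓
So ord_9(7) = 3.

3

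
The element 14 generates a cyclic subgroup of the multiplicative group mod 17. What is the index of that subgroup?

By Lagrange's theorem, ord_17(14) divides φ(17) = 17 − 1 = 16 = 2^4.
Divisors of 16: 1, 2, 4, 8, 16.
Check 14^d mod 17 for each divisor in increasing order:
14^1 ≡ 14
14^2 ≡ 9
14^4 ≡ 13
14^8 ≡ 16
14^16 ≡ 1
The order of 14 is 16, so the subgroup it generates has 16 elements.
[(Z/17Z)^× : ⟨14⟩] = 16/16 = 1.

1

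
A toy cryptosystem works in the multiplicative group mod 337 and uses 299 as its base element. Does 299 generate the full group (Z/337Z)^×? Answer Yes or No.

No

φ(337) = 337 − 1 = 336 = 2^4 · 3 · 7.
It suffices to check that the order of 299 is not a proper divisor of 336: compute 299^(336/q) for q ∈ {2, 3, 7}.
299^168 ≡ 336 (mod 337)  [q = 2: ≢ 1 ✓]
299^112 ≡ 208 (mod 337)  [q = 3: ≢ 1 ✓]
299^48 ≡ 1 (mod 337)  [q = 7: ≡ 1 ✗]
The check at q = 7 fails, so 299 generates a proper subgroup.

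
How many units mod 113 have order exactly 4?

φ(113) = 113 − 1 = 112 = 2^4 · 7.
In a cyclic group of order 112, there are φ(d) elements of order d for each divisor d of 112, and zero for non-divisors.
4 = 2^2 divides 112, and φ(4) = 2.

2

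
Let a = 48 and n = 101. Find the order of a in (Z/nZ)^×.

100

ord(48) | φ(101) = 101 − 1 = 100 = 2^2 · 5^2.
Divisors of 100: 1, 2, 4, 5, 10, 20, 25, 50, 100.
Check 48^d mod 101 for each divisor in increasing order:
48^1 ≡ 48
48^2 ≡ 82
48^4 ≡ 58
48^5 ≡ 57
48^10 ≡ 17
48^20 ≡ 87
48^25 ≡ 10
48^50 ≡ 100
48^100 ≡ 1
The smallest such exponent is 100, so the order of 48 is 100.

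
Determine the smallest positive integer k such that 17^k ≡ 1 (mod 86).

21

The order of 17 must divide φ(86) = φ(2)·φ(43) = 1·42 = 42 = 2 · 3 · 7.
Divisors of 42: 1, 2, 3, 6, 7, 14, 21, 42.
Check 17^d mod 86 for each divisor in increasing order:
17^1 ≡ 17 (mod 86)
17^2 ≡ 31 (mod 86)
17^3 ≡ 11 (mod 86)
17^6 ≡ 35 (mod 86)
17^7 ≡ 79 (mod 86)
17^14 ≡ 49 (mod 86)
17^21 ≡ 1 (mod 86) ✓
So ord_86(17) = 21.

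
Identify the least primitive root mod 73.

φ(73) = 73 − 1 = 72 = 2^3 · 3^2.
g is a primitive root iff g^(72/q) ≢ 1 (mod 73) for each prime q ∈ {2, 3}.
g = 2: 2^36 ≡ 1 — hits 1, so not a primitive root.
g = 3: 3^36 ≡ 1 — hits 1, so not a primitive root.
g = 4: 4^36 ≡ 1 — hits 1, so not a primitive root.
g = 5: 5^36 ≡ 72; 5^24 ≡ 8 — none is 1, so 5 is a primitive root.
Hence the least primitive root of 73 is 5.

5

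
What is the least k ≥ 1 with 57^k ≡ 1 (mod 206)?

6

The order of 57 must divide φ(206) = φ(2)·φ(103) = 1·102 = 102 = 2 · 3 · 17.
Divisors of 102: 1, 2, 3, 6, 17, 34, 51, 102.
Check 57^d mod 206 for each divisor in increasing order:
57^1 ≡ 57 (mod 206)
57^2 ≡ 159 (mod 206)
57^3 ≡ 205 (mod 206)
57^6 ≡ 1 (mod 206) ✓
So ord_206(57) = 6.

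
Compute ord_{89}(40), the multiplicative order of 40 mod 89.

By Lagrange's theorem, ord_89(40) divides φ(89) = 89 − 1 = 88 = 2^3 · 11.
Divisors of 88: 1, 2, 4, 8, 11, 22, 44, 88.
Compute 40^d (mod 89) for the divisors d until we hit 1:
40^1 ≡ 40 (mod 89)
40^2 ≡ 87 (mod 89)
40^4 ≡ 4 (mod 89)
40^8 ≡ 16 (mod 89)
40^11 ≡ 55 (mod 89)
40^22 ≡ 88 (mod 89)
40^44 ≡ 1 (mod 89) ✓
So ord_89(40) = 44.

44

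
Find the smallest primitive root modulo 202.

3

φ(202) = φ(2)·φ(101) = 1·100 = 100 = 2^2 · 5^2.
Test candidates g = 2, 3, … against the prime factors q ∈ {2, 5} of φ(202): g is a generator iff g^(100/q) ≢ 1 for every such q.
g = 2: gcd(2, 202) = 2 > 1, not a unit — skip.
g = 3: 3^50 ≡ 201; 3^20 ≡ 185 — none is 1, so 3 is a primitive root.
Hence the least primitive root of 202 is 3.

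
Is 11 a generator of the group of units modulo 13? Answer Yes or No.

Yes

φ(13) = 13 − 1 = 12 = 2^2 · 3.
11 is a primitive root mod 13 iff 11^(φ(13)/q) ≢ 1 for every prime q | φ(13), i.e. q ∈ {2, 3}.
11^6 ≡ 12 (mod 13)  [q = 2: ≢ 1 ✓]
11^4 ≡ 3 (mod 13)  [q = 3: ≢ 1 ✓]
All checks pass, so 11 has order 12 and is a primitive root modulo 13.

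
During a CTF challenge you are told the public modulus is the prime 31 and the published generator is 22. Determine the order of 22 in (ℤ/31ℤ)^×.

Since 22 ∈ (Z/31Z)^×, its order divides φ(31) = 31 − 1 = 30 = 2 · 3 · 5.
Divisors of 30: 1, 2, 3, 5, 6, 10, 15, 30.
Evaluate successive powers at the divisors of 30:
22^1 ≡ 22
22^2 ≡ 19
22^3 ≡ 15
22^5 ≡ 6
22^6 ≡ 8
22^10 ≡ 5
22^15 ≡ 30
22^30 ≡ 1
Hence ord(22) = 30.

30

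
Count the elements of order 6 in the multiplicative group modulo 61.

φ(61) = 61 − 1 = 60 = 2^2 · 3 · 5.
Since (Z/61Z)^× is cyclic of order 60, the number of elements of order d is φ(d) when d | 60 and 0 otherwise.
6 = 2 · 3 divides 60, and φ(6) = 2.

2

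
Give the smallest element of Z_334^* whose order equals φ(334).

φ(334) = φ(2)·φ(167) = 1·166 = 166 = 2 · 83.
g is a primitive root iff g^(166/q) ≢ 1 (mod 334) for each prime q ∈ {2, 83}.
g = 2: gcd(2, 334) = 2 > 1, not a unit — skip.
g = 3: 3^83 ≡ 1 — hits 1, so not a primitive root.
g = 4: gcd(4, 334) = 2 > 1, not a unit — skip.
g = 5: 5^83 ≡ 333; 5^2 ≡ 25 — none is 1, so 5 is a primitive root.
The smallest primitive root modulo 334 is 5.

5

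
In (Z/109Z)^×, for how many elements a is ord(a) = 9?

6

φ(109) = 109 − 1 = 108 = 2^2 · 3^3.
In a cyclic group of order 108, there are φ(d) elements of order d for each divisor d of 108, and zero for non-divisors.
9 = 3^2 divides 108, and φ(9) = 6.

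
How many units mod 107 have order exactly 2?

φ(107) = 107 − 1 = 106 = 2 · 53.
Since (Z/107Z)^× is cyclic of order 106, the number of elements of order d is φ(d) when d | 106 and 0 otherwise.
2 | 106, and φ(2) = 2 − 1 = 1.

1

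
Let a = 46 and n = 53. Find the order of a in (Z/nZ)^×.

13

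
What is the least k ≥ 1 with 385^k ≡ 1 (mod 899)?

420

ord(385) | φ(899) = φ(29·31) = (29−1)·(31−1) = 28·30 = 840 = 2^3 · 3 · 5 · 7.
Divisors of 840: 1, 2, 3, 4, 5, 6, 7, 8, 10, 12, 14, 15, 20, 21, 24, 28, 30, 35, 40, 42, 56, 60, 70, 84, 105, 120, 140, 168, 210, 280, 420, 840.
Compute 385^d (mod 899) for the divisors d until we hit 1:
385^1 ≡ 385 (mod 899)
385^2 ≡ 789 (mod 899)
385^3 ≡ 802 (mod 899)
385^4 ≡ 413 (mod 899)
385^5 ≡ 781 (mod 899)
385^6 ≡ 419 (mod 899)
385^7 ≡ 394 (mod 899)
385^8 ≡ 658 (mod 899)
385^10 ≡ 439 (mod 899)
385^12 ≡ 256 (mod 899)
385^14 ≡ 608 (mod 899)
385^15 ≡ 340 (mod 899)
385^20 ≡ 335 (mod 899)
385^21 ≡ 418 (mod 899)
385^24 ≡ 808 (mod 899)
385^28 ≡ 175 (mod 899)
385^30 ≡ 528 (mod 899)
385^35 ≡ 626 (mod 899)
385^40 ≡ 749 (mod 899)
385^42 ≡ 318 (mod 899)
385^56 ≡ 59 (mod 899)
385^60 ≡ 94 (mod 899)
385^70 ≡ 811 (mod 899)
385^84 ≡ 436 (mod 899)
385^105 ≡ 650 (mod 899)
385^120 ≡ 745 (mod 899)
385^140 ≡ 552 (mod 899)
385^168 ≡ 407 (mod 899)
385^210 ≡ 869 (mod 899)
385^280 ≡ 842 (mod 899)
385^420 ≡ 1 (mod 899) ✓
So ord_899(385) = 420.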